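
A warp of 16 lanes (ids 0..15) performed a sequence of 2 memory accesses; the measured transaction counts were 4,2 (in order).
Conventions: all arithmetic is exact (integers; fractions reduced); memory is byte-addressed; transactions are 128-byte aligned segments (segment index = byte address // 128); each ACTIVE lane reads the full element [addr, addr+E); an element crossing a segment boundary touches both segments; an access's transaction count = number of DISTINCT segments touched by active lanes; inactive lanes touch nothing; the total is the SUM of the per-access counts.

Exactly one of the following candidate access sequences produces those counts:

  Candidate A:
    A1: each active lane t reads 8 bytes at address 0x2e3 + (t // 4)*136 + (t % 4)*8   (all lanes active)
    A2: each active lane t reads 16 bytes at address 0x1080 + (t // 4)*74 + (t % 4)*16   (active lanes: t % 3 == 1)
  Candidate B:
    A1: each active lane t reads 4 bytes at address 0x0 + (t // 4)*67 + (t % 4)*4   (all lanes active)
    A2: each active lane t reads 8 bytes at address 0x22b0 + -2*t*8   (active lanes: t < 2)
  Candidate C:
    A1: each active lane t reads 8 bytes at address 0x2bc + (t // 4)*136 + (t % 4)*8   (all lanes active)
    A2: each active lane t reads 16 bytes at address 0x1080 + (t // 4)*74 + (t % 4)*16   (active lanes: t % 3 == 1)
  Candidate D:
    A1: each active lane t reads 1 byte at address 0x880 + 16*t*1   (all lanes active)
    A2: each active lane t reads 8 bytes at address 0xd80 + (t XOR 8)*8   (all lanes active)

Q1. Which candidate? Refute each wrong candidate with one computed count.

A: A1 gives 5 transactions, not 4
B: A1 gives 2 transactions, not 4
D: A1 gives 2 transactions, not 4
C: all counts match (4,2)

Answer: C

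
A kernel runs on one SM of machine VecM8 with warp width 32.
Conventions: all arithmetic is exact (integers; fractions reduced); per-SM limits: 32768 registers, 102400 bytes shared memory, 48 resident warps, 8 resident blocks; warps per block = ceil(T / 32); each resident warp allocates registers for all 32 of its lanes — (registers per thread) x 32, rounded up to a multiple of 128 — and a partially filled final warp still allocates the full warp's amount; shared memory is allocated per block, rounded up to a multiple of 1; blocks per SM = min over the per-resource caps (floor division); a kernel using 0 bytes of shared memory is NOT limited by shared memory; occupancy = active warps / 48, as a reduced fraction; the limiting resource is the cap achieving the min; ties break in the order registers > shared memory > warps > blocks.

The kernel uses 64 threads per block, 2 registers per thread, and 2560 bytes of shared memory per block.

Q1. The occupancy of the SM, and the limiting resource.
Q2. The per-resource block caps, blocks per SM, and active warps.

Answer: occupancy 1/3, limited by blocks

registers: 128 blocks
shared memory: 40 blocks
warps: 24 blocks
blocks: 8 blocks

Answer: 8 blocks, 16 active warps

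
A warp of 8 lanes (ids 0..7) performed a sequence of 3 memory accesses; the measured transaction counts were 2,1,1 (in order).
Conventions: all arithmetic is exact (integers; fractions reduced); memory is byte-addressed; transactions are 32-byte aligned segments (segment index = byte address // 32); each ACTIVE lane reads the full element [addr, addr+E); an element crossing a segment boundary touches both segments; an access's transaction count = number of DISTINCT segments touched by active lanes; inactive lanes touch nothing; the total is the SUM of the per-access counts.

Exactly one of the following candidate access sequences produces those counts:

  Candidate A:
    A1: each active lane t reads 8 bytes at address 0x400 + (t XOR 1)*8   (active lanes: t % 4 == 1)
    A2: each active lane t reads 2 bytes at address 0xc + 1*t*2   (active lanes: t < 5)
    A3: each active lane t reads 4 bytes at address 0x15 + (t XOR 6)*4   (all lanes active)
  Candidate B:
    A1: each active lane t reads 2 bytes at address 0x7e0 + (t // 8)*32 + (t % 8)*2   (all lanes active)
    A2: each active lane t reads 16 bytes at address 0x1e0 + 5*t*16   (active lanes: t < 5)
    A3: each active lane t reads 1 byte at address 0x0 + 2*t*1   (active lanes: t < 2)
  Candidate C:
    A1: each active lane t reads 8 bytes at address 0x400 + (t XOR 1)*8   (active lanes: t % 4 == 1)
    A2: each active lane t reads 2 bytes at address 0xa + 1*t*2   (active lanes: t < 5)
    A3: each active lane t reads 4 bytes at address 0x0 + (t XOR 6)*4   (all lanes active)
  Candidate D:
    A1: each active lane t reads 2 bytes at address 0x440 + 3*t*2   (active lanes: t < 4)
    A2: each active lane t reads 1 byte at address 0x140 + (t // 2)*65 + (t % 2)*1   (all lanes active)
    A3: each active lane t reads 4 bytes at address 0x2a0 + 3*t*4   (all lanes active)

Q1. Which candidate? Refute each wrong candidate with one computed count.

A: A3 gives 2 transactions, not 1
B: A1 gives 1 transaction, not 2
D: A1 gives 1 transaction, not 2
C: all counts match (2,1,1)

Answer: C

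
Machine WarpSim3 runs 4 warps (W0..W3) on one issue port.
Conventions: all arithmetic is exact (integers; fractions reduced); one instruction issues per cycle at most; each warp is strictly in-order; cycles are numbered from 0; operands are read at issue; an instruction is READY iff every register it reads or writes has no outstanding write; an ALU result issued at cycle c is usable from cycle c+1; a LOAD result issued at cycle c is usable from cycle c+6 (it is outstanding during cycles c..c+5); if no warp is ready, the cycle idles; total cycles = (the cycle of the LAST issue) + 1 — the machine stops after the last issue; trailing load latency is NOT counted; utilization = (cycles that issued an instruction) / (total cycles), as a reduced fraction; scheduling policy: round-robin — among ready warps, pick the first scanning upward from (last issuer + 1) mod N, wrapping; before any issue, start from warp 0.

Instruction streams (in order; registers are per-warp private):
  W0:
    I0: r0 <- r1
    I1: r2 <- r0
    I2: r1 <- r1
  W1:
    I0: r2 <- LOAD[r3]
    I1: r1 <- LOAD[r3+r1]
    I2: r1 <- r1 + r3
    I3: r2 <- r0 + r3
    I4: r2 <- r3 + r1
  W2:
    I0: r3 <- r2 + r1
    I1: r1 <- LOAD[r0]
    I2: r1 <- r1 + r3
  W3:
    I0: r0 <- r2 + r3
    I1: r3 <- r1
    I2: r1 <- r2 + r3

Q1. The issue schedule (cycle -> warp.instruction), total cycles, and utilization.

cycle 0: W0.I0
cycle 1: W1.I0
cycle 2: W2.I0
cycle 3: W3.I0
cycle 4: W0.I1
cycle 5: W1.I1
cycle 6: W2.I1
cycle 7: W3.I1
cycle 8: W0.I2
cycle 9: W3.I2
cycle 10: idle
cycle 11: W1.I2
cycle 12: W2.I2
cycle 13: W1.I3
cycle 14: W1.I4

Answer: 15 cycles, utilization 14/15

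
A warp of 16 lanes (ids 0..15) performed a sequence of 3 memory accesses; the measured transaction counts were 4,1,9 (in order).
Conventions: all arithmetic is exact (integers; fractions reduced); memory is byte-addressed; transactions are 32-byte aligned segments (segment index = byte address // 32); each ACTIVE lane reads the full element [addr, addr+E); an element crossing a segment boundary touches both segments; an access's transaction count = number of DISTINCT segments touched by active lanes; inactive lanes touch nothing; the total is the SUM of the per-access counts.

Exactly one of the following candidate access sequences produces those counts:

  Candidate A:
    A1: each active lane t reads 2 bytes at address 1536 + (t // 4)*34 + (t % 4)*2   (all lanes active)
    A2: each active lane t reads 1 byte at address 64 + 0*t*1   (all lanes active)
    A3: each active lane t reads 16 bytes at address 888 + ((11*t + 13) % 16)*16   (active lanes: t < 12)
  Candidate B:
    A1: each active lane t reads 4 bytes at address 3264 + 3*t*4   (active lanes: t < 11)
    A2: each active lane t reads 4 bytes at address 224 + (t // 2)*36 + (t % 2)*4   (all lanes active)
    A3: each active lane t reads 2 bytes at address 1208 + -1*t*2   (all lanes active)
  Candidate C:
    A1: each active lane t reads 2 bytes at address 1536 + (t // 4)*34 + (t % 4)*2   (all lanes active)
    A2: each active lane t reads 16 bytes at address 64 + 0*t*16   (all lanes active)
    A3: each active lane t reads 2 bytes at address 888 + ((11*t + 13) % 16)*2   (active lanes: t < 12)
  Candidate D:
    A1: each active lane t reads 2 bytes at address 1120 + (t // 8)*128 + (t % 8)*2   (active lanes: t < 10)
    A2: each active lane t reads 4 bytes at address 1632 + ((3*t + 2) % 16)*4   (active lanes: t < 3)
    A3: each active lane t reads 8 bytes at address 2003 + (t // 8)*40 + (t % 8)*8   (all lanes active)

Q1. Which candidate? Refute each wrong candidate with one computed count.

B: A2 gives 9 transactions, not 1
C: A3 gives 2 transactions, not 9
D: A1 gives 2 transactions, not 4
A: all counts match (4,1,9)

Answer: A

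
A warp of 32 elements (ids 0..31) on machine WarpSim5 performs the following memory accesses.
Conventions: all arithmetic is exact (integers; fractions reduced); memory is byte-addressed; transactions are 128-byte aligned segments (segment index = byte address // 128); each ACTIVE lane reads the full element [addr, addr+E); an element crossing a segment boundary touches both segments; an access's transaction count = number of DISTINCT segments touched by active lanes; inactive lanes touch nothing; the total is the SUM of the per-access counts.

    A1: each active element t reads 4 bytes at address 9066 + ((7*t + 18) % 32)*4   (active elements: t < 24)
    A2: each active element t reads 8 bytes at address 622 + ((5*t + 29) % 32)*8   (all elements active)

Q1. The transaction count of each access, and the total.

A1: 2 transactions
A2: 3 transactions

Answer: 2,3; total 5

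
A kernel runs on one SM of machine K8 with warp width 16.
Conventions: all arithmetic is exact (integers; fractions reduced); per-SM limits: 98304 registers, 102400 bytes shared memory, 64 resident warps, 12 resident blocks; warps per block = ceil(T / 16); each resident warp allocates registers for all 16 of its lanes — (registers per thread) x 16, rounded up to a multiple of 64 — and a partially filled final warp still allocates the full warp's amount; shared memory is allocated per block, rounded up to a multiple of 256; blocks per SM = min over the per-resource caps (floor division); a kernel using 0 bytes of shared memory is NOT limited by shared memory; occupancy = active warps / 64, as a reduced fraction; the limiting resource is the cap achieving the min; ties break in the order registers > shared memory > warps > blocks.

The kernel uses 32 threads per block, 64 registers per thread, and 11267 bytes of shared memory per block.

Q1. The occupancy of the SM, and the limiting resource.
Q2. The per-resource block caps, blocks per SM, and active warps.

Answer: occupancy 1/4, limited by shared memory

registers: 48 blocks
shared memory: 8 blocks
warps: 32 blocks
blocks: 12 blocks

Answer: 8 blocks, 16 active warps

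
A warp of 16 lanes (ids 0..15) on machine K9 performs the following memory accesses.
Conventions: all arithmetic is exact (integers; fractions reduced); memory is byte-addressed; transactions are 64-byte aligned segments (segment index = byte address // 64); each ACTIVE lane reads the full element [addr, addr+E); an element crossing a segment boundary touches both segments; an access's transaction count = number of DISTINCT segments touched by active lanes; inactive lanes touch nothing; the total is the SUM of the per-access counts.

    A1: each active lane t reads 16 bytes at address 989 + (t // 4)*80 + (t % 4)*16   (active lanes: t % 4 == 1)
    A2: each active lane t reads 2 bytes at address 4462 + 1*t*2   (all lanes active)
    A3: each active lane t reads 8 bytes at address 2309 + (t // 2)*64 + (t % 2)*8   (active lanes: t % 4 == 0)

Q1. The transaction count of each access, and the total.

A1: 5 transactions
A2: 2 transactions
A3: 4 transactions

Answer: 5,2,4; total 11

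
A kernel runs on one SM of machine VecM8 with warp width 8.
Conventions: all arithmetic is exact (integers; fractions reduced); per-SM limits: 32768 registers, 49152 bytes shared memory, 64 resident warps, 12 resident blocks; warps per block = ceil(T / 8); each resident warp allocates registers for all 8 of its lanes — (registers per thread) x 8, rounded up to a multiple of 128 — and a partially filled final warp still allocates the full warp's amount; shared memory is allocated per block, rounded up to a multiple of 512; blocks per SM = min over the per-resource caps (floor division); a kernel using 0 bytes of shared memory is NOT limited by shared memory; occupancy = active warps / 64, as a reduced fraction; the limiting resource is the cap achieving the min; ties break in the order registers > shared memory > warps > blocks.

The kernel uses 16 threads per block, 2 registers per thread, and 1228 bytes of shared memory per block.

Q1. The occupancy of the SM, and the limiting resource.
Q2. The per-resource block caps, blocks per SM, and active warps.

Answer: occupancy 3/8, limited by blocks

registers: 128 blocks
shared memory: 32 blocks
warps: 32 blocks
blocks: 12 blocks

Answer: 12 blocks, 24 active warps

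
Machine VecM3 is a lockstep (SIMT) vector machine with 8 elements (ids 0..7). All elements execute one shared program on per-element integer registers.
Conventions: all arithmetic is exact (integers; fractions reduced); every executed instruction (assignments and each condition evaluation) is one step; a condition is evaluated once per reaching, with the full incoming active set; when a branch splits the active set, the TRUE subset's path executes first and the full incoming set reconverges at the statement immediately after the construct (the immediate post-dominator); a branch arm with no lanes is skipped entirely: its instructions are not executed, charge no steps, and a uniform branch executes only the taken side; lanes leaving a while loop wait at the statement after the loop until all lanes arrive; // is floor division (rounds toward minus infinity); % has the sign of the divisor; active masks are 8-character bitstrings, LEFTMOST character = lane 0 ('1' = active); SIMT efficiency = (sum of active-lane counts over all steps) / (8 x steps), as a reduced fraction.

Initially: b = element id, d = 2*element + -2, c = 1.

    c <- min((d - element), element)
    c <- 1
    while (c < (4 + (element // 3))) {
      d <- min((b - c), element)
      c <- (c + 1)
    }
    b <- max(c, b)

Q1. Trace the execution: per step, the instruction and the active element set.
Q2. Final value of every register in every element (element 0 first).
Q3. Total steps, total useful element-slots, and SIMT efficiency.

step 0: c <- min((d - element), element) 11111111
step 1: c <- 1                       11111111
step 2: eval (c < (4 + (element // 3))) 11111111
step 3: d <- min((b - c), element)   11111111
step 4: c <- (c + 1)                 11111111
step 5: eval (c < (4 + (element // 3))) 11111111
step 6: d <- min((b - c), element)   11111111
step 7: c <- (c + 1)                 11111111
step 8: eval (c < (4 + (element // 3))) 11111111
step 9: d <- min((b - c), element)   11111111
step 10: c <- (c + 1)                 11111111
step 11: eval (c < (4 + (element // 3))) 11111111
step 12: d <- min((b - c), element)   00011111
step 13: c <- (c + 1)                 00011111
step 14: eval (c < (4 + (element // 3))) 00011111
step 15: d <- min((b - c), element)   00000011
step 16: c <- (c + 1)                 00000011
step 17: eval (c < (4 + (element // 3))) 00000011
step 18: b <- max(c, b)               11111111

Answer: 19 steps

b: 4,4,4,5,5,5,6,7
d: -3,-2,-1,-1,0,1,1,2
c: 4,4,4,5,5,5,6,6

steps = 19; useful = 125; efficiency = 125/152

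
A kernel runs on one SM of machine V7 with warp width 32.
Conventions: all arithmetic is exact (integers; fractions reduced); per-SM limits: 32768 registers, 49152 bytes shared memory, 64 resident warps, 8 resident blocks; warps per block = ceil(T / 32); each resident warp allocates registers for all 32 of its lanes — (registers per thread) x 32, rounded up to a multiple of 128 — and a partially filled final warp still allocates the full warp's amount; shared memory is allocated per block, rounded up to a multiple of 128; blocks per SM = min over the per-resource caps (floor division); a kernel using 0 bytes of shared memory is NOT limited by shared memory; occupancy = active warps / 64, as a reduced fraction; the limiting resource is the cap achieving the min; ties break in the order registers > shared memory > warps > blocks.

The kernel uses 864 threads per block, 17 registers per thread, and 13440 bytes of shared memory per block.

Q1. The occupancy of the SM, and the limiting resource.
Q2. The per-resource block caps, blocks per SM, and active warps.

Answer: occupancy 27/64, limited by registers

registers: 1 block
shared memory: 3 blocks
warps: 2 blocks
blocks: 8 blocks

Answer: 1 block, 27 active warps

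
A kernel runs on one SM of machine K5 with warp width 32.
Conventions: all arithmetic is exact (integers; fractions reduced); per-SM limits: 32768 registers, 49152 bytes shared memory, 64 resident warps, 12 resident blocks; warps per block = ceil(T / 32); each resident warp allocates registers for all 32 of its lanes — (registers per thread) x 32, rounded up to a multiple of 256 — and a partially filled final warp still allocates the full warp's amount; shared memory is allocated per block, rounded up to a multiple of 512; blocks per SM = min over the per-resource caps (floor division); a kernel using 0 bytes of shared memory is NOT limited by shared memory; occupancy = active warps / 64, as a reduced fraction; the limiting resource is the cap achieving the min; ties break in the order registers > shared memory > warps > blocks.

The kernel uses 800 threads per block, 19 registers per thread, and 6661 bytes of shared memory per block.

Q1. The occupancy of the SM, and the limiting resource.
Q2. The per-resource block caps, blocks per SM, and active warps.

Answer: occupancy 25/64, limited by registers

registers: 1 block
shared memory: 6 blocks
warps: 2 blocks
blocks: 12 blocks

Answer: 1 block, 25 active warps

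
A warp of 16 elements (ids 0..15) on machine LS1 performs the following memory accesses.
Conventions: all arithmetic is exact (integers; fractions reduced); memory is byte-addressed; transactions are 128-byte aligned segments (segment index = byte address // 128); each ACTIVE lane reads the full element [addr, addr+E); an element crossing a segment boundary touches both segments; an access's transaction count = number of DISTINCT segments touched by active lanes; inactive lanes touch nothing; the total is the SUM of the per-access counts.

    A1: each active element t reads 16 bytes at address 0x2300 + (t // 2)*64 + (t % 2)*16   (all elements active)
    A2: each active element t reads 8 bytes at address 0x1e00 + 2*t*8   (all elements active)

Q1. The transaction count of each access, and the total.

A1: 4 transactions
A2: 2 transactions

Answer: 4,2; total 6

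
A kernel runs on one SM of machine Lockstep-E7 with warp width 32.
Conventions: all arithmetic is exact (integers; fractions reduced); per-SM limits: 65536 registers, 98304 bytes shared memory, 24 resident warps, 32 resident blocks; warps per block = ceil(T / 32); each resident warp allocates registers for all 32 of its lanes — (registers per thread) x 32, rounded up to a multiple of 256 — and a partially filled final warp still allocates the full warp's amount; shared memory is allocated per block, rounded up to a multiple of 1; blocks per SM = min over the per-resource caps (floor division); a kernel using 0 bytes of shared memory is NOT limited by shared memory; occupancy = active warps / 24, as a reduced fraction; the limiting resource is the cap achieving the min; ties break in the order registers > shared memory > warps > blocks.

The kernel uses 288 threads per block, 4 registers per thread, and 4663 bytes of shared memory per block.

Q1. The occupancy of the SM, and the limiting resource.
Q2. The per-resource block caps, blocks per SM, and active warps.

Answer: occupancy 3/4, limited by warps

registers: 28 blocks
shared memory: 21 blocks
warps: 2 blocks
blocks: 32 blocks

Answer: 2 blocks, 18 active warps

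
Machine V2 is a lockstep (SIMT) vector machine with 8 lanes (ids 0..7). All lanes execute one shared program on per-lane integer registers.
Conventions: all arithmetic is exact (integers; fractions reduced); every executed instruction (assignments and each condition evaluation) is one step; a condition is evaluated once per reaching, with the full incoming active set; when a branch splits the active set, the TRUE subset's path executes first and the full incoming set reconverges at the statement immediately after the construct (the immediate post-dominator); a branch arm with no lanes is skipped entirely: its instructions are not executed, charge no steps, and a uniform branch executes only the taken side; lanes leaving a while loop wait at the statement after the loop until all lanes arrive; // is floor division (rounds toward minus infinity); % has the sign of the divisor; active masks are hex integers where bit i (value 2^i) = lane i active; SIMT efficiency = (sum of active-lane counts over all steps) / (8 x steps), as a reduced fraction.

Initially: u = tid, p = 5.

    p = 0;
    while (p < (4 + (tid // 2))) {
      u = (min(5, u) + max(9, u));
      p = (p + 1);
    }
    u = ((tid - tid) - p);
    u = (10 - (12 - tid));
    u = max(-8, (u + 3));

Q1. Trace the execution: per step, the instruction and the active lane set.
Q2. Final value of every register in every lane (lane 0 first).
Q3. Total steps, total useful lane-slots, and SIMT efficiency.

step 0: p <- 0                       0xff
step 1: eval (p < (4 + (tid // 2)))  0xff
step 2: u <- (min(5, u) + max(9, u)) 0xff
step 3: p <- (p + 1)                 0xff
step 4: eval (p < (4 + (tid // 2)))  0xff
step 5: u <- (min(5, u) + max(9, u)) 0xff
step 6: p <- (p + 1)                 0xff
step 7: eval (p < (4 + (tid // 2)))  0xff
step 8: u <- (min(5, u) + max(9, u)) 0xff
step 9: p <- (p + 1)                 0xff
step 10: eval (p < (4 + (tid // 2)))  0xff
step 11: u <- (min(5, u) + max(9, u)) 0xff
step 12: p <- (p + 1)                 0xff
step 13: eval (p < (4 + (tid // 2)))  0xff
step 14: u <- (min(5, u) + max(9, u)) 0xfc
step 15: p <- (p + 1)                 0xfc
step 16: eval (p < (4 + (tid // 2)))  0xfc
step 17: u <- (min(5, u) + max(9, u)) 0xf0
step 18: p <- (p + 1)                 0xf0
step 19: eval (p < (4 + (tid // 2)))  0xf0
step 20: u <- (min(5, u) + max(9, u)) 0xc0
step 21: p <- (p + 1)                 0xc0
step 22: eval (p < (4 + (tid // 2)))  0xc0
step 23: u <- ((tid - tid) - p)       0xff
step 24: u <- (10 - (12 - tid))       0xff
step 25: u <- max(-8, (u + 3))        0xff

Answer: 26 steps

u: 1,2,3,4,5,6,7,8
p: 4,4,5,5,6,6,7,7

steps = 26; useful = 172; efficiency = 172/208 = 43/52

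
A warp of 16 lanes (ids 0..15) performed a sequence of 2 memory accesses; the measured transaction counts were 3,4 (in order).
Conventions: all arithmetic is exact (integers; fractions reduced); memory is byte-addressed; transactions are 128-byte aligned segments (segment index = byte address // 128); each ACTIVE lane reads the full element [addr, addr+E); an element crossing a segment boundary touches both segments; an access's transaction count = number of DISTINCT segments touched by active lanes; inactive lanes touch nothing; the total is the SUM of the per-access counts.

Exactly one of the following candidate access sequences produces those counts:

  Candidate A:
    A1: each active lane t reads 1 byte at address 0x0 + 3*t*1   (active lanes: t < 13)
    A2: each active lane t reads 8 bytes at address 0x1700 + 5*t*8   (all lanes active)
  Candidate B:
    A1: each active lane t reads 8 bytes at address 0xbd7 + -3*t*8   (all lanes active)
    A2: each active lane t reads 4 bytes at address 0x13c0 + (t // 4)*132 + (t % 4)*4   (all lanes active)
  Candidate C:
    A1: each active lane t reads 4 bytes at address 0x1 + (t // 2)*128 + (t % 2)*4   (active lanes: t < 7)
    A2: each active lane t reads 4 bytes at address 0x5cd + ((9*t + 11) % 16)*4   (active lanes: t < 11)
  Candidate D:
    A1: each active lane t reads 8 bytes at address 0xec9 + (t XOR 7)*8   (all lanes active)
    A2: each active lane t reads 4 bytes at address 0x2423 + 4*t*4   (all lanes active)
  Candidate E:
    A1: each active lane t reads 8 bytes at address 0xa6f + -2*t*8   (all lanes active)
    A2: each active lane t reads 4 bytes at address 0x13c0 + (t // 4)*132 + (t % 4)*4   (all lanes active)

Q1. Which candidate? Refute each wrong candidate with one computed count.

A: A1 gives 1 transaction, not 3
B: A1 gives 4 transactions, not 3
C: A1 gives 4 transactions, not 3
D: A1 gives 2 transactions, not 3
E: all counts match (3,4)

Answer: E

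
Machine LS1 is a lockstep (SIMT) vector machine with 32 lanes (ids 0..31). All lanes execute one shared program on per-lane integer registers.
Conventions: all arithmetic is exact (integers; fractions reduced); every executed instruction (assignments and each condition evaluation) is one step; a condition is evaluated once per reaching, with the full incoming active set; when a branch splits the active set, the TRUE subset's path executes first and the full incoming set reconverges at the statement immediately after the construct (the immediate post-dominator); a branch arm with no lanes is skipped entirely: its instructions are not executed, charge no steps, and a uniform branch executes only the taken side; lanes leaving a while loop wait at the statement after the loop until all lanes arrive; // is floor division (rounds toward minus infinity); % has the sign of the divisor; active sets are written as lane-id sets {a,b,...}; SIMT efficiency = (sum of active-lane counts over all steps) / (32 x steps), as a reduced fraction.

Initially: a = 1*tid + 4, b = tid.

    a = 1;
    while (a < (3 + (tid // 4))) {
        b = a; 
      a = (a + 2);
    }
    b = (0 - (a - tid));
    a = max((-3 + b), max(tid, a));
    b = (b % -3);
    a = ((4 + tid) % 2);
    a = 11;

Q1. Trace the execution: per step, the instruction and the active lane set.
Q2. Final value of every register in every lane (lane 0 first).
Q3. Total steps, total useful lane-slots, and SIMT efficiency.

step 0: a <- 1                       {0,1,2,3,4,5,6,7,8,9,10,11,12,13,14,15,16,17,18,19,20,21,22,23,24,25,26,27,28,29,30,31}
step 1: eval (a < (3 + (tid // 4)))  {0,1,2,3,4,5,6,7,8,9,10,11,12,13,14,15,16,17,18,19,20,21,22,23,24,25,26,27,28,29,30,31}
step 2: b <- a                       {0,1,2,3,4,5,6,7,8,9,10,11,12,13,14,15,16,17,18,19,20,21,22,23,24,25,26,27,28,29,30,31}
step 3: a <- (a + 2)                 {0,1,2,3,4,5,6,7,8,9,10,11,12,13,14,15,16,17,18,19,20,21,22,23,24,25,26,27,28,29,30,31}
step 4: eval (a < (3 + (tid // 4)))  {0,1,2,3,4,5,6,7,8,9,10,11,12,13,14,15,16,17,18,19,20,21,22,23,24,25,26,27,28,29,30,31}
step 5: b <- a                       {4,5,6,7,8,9,10,11,12,13,14,15,16,17,18,19,20,21,22,23,24,25,26,27,28,29,30,31}
step 6: a <- (a + 2)                 {4,5,6,7,8,9,10,11,12,13,14,15,16,17,18,19,20,21,22,23,24,25,26,27,28,29,30,31}
step 7: eval (a < (3 + (tid // 4)))  {4,5,6,7,8,9,10,11,12,13,14,15,16,17,18,19,20,21,22,23,24,25,26,27,28,29,30,31}
step 8: b <- a                       {12,13,14,15,16,17,18,19,20,21,22,23,24,25,26,27,28,29,30,31}
step 9: a <- (a + 2)                 {12,13,14,15,16,17,18,19,20,21,22,23,24,25,26,27,28,29,30,31}
step 10: eval (a < (3 + (tid // 4)))  {12,13,14,15,16,17,18,19,20,21,22,23,24,25,26,27,28,29,30,31}
step 11: b <- a                       {20,21,22,23,24,25,26,27,28,29,30,31}
step 12: a <- (a + 2)                 {20,21,22,23,24,25,26,27,28,29,30,31}
step 13: eval (a < (3 + (tid // 4)))  {20,21,22,23,24,25,26,27,28,29,30,31}
step 14: b <- a                       {28,29,30,31}
step 15: a <- (a + 2)                 {28,29,30,31}
step 16: eval (a < (3 + (tid // 4)))  {28,29,30,31}
step 17: b <- (0 - (a - tid))         {0,1,2,3,4,5,6,7,8,9,10,11,12,13,14,15,16,17,18,19,20,21,22,23,24,25,26,27,28,29,30,31}
step 18: a <- max((-3 + b), max(tid, a)) {0,1,2,3,4,5,6,7,8,9,10,11,12,13,14,15,16,17,18,19,20,21,22,23,24,25,26,27,28,29,30,31}
step 19: b <- (b % -3)                {0,1,2,3,4,5,6,7,8,9,10,11,12,13,14,15,16,17,18,19,20,21,22,23,24,25,26,27,28,29,30,31}
step 20: a <- ((4 + tid) % 2)         {0,1,2,3,4,5,6,7,8,9,10,11,12,13,14,15,16,17,18,19,20,21,22,23,24,25,26,27,28,29,30,31}
step 21: a <- 11                      {0,1,2,3,4,5,6,7,8,9,10,11,12,13,14,15,16,17,18,19,20,21,22,23,24,25,26,27,28,29,30,31}

Answer: 22 steps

a: 11,11,11,11,11,11,11,11,11,11,11,11,11,11,11,11,11,11,11,11,11,11,11,11,11,11,11,11,11,11,11,11
b: 0,-2,-1,0,-1,0,-2,-1,0,-2,-1,0,-1,0,-2,-1,0,-2,-1,0,-1,0,-2,-1,0,-2,-1,0,-1,0,-2,-1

steps = 22; useful = 512; efficiency = 512/704 = 8/11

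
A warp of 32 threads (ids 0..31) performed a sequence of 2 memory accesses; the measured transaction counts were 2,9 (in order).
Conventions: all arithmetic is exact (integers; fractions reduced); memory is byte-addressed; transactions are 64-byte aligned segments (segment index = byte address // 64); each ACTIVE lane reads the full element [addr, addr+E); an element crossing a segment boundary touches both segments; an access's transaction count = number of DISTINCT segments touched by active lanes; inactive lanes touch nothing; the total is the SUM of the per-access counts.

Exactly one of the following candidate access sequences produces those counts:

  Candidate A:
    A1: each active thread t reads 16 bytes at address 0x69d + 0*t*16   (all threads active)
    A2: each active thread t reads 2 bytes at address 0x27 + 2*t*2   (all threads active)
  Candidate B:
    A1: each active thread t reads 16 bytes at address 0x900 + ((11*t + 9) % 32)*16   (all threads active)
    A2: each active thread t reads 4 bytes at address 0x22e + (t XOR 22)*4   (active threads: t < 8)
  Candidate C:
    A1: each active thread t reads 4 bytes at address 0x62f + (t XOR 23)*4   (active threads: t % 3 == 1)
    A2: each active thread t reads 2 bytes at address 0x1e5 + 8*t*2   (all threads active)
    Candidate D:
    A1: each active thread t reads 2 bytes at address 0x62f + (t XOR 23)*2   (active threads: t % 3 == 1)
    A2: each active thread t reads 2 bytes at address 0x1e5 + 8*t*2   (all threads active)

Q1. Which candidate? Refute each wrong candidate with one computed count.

A: A1 gives 1 transaction, not 2
B: A1 gives 8 transactions, not 2
C: A1 gives 3 transactions, not 2
D: all counts match (2,9)

Answer: D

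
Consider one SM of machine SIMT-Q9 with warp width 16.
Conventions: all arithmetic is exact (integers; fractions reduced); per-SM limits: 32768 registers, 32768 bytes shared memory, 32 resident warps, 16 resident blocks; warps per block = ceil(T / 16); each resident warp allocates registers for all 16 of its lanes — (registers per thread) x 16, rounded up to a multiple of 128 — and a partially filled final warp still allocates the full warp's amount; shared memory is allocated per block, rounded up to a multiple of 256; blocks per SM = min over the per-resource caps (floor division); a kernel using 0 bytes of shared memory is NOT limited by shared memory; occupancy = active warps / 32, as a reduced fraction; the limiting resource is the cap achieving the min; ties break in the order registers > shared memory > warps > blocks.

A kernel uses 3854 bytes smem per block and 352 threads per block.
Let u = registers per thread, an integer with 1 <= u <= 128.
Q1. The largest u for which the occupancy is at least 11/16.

Answer: u = 88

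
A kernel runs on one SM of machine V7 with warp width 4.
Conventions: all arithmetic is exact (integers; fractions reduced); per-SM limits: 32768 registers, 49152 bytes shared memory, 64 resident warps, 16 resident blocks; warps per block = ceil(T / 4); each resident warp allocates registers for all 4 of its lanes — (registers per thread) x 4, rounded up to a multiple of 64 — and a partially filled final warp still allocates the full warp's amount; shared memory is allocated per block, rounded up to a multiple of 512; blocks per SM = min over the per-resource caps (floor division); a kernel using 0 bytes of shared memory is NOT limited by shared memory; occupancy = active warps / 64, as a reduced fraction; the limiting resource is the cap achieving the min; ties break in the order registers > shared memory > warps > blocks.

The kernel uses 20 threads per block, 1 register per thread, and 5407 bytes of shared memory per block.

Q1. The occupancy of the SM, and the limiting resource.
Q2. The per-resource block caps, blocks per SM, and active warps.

Answer: occupancy 5/8, limited by shared memory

registers: 102 blocks
shared memory: 8 blocks
warps: 12 blocks
blocks: 16 blocks

Answer: 8 blocks, 40 active warps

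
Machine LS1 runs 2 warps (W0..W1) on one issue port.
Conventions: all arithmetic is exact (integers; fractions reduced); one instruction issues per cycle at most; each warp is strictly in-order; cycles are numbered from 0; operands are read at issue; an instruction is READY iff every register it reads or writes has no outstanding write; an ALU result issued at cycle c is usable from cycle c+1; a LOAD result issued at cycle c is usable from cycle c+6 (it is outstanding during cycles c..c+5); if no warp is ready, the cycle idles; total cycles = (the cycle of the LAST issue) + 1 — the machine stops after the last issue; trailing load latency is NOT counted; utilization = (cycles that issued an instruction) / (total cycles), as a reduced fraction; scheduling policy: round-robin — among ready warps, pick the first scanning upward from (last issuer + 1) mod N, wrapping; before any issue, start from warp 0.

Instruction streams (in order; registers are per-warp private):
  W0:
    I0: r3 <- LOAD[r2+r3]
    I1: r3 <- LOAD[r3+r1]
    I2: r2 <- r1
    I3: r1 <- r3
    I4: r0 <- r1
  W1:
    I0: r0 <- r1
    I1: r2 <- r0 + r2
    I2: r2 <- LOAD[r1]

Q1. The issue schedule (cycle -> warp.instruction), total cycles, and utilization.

cycle 0: W0.I0
cycle 1: W1.I0
cycle 2: W1.I1
cycle 3: W1.I2
cycle 4: idle
cycle 5: idle
cycle 6: W0.I1
cycle 7: W0.I2
cycle 8: idle
cycle 9: idle
cycle 10: idle
cycle 11: idle
cycle 12: W0.I3
cycle 13: W0.I4

Answer: 14 cycles, utilization 4/7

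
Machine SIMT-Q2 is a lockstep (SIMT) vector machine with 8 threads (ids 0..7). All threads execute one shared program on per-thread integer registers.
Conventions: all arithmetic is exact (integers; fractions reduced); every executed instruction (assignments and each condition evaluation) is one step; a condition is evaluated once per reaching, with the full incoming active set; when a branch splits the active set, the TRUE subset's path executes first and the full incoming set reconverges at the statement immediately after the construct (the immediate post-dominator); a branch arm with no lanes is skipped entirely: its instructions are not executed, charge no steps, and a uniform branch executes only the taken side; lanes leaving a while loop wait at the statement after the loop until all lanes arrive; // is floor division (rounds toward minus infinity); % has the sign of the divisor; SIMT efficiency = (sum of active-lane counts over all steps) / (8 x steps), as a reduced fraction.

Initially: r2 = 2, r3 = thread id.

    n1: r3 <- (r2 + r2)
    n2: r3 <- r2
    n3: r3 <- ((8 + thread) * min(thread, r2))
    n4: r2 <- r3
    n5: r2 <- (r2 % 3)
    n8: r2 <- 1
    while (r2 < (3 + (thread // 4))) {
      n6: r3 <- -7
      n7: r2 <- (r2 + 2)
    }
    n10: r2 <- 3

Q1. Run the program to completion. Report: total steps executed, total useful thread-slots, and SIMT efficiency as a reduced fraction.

Answer: 14 steps, 100 useful, 25/28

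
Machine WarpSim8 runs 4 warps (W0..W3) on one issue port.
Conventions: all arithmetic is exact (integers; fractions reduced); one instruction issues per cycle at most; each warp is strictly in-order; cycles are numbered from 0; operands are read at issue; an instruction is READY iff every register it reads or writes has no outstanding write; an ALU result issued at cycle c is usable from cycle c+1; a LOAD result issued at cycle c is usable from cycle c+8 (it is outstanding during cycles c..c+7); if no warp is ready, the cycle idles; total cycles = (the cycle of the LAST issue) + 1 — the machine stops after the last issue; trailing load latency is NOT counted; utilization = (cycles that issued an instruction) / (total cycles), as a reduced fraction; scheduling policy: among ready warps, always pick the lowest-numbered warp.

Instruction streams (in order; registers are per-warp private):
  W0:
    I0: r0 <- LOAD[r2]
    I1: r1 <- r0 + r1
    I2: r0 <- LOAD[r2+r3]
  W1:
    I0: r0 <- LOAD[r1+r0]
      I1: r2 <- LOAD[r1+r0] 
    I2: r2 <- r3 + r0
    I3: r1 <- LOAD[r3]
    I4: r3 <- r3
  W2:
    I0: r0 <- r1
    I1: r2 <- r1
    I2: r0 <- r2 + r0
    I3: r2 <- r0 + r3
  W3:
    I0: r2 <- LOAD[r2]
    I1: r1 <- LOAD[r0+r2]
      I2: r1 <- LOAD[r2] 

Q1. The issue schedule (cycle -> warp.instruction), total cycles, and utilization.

cycle 0: W0.I0
cycle 1: W1.I0
cycle 2: W2.I0
cycle 3: W2.I1
cycle 4: W2.I2
cycle 5: W2.I3
cycle 6: W3.I0
cycle 7: idle
cycle 8: W0.I1
cycle 9: W0.I2
cycle 10: W1.I1
cycle 11: idle
cycle 12: idle
cycle 13: idle
cycle 14: W3.I1
cycle 15: idle
cycle 16: idle
cycle 17: idle
cycle 18: W1.I2
cycle 19: W1.I3
cycle 20: W1.I4
cycle 21: idle
cycle 22: W3.I2

Answer: 23 cycles, utilization 15/23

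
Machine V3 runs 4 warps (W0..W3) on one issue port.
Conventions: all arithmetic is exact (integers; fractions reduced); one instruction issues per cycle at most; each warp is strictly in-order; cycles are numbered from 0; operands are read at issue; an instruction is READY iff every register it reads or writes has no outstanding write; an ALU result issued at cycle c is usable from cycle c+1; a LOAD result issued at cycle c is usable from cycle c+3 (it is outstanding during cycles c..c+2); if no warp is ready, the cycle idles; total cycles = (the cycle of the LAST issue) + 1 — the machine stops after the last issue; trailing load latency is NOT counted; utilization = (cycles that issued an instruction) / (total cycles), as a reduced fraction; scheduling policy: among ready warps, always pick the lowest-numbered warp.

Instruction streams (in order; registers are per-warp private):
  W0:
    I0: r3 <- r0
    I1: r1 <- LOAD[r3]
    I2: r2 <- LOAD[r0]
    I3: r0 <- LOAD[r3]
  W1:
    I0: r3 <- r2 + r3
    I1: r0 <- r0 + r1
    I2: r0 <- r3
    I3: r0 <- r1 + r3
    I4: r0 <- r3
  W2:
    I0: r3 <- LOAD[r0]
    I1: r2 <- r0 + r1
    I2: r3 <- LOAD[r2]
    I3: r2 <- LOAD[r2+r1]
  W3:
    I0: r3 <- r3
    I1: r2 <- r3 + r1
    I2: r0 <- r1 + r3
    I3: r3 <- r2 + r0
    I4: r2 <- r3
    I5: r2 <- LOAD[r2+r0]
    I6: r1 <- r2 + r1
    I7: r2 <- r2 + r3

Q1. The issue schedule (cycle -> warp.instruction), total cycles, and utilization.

cycle 0: W0.I0
cycle 1: W0.I1
cycle 2: W0.I2
cycle 3: W0.I3
cycle 4: W1.I0
cycle 5: W1.I1
cycle 6: W1.I2
cycle 7: W1.I3
cycle 8: W1.I4
cycle 9: W2.I0
cycle 10: W2.I1
cycle 11: W3.I0
cycle 12: W2.I2
cycle 13: W2.I3
cycle 14: W3.I1
cycle 15: W3.I2
cycle 16: W3.I3
cycle 17: W3.I4
cycle 18: W3.I5
cycle 19: idle
cycle 20: idle
cycle 21: W3.I6
cycle 22: W3.I7

Answer: 23 cycles, utilization 21/23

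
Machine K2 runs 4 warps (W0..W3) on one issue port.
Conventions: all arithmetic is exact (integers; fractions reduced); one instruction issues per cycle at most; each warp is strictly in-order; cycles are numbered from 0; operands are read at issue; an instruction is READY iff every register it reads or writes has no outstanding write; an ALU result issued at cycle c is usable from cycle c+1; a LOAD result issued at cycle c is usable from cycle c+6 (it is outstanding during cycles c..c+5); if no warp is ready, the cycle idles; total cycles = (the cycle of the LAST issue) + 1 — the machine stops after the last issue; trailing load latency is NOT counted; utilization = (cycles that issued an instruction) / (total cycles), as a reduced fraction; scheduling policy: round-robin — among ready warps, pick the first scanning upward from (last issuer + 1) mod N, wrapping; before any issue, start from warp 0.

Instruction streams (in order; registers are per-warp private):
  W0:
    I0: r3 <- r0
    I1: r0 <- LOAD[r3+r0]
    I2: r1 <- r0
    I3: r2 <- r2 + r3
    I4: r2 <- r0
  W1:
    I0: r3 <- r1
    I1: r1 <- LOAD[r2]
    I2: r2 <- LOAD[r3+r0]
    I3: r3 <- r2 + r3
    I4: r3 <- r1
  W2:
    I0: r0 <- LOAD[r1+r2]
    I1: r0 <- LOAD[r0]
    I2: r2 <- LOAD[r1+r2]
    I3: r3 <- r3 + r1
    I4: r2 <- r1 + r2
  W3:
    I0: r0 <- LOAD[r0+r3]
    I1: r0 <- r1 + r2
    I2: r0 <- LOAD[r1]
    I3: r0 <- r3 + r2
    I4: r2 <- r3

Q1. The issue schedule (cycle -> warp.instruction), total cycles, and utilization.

cycle 0: W0.I0
cycle 1: W1.I0
cycle 2: W2.I0
cycle 3: W3.I0
cycle 4: W0.I1
cycle 5: W1.I1
cycle 6: W1.I2
cycle 7: idle
cycle 8: W2.I1
cycle 9: W3.I1
cycle 10: W0.I2
cycle 11: W2.I2
cycle 12: W3.I2
cycle 13: W0.I3
cycle 14: W1.I3
cycle 15: W2.I3
cycle 16: W0.I4
cycle 17: W1.I4
cycle 18: W2.I4
cycle 19: W3.I3
cycle 20: W3.I4

Answer: 21 cycles, utilization 20/21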